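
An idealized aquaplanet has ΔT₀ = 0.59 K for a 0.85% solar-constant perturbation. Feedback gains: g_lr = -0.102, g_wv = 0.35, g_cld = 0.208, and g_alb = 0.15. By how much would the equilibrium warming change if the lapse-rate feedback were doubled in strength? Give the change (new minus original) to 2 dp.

-0.31 K

Original: g = 0.606, ΔT = 0.59/(1−0.606) = 1.4975 K.
With doubled lapse-rate: g' = 0.504, ΔT' = 0.59/(1−0.504) = 1.1895 K.
Change = 1.1895 − 1.4975 = -0.31 K.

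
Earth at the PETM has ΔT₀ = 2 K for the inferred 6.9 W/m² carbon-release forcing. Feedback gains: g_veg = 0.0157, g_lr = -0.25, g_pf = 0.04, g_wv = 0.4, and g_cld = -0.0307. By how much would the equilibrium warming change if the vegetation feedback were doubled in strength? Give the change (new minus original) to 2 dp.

0.05 K

Original: g = 0.175, ΔT = 2/(1−0.175) = 2.4242 K.
With doubled vegetation: g' = 0.1907, ΔT' = 2/(1−0.1907) = 2.4713 K.
Change = 2.4713 − 2.4242 = 0.05 K.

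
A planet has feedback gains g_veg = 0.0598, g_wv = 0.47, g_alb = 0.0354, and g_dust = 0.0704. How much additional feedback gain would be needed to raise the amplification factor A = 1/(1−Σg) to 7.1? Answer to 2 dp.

0.22

Current total gain = 0.6356.
Target gain for A = 7.1: g* = 1 − 1/7.1 = 0.8592.
Additional gain needed = 0.8592 − 0.6356 = 0.22.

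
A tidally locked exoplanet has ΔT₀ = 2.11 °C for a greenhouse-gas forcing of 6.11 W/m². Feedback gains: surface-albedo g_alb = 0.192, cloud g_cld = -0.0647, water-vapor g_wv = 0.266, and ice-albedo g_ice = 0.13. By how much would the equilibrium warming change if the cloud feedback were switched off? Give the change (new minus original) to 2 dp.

Original: g = 0.5233, ΔT = 2.11/(1−0.5233) = 4.4263 °C.
Without cloud: g' = 0.588, ΔT' = 2.11/(1−0.588) = 5.1214 °C.
Change = 5.1214 − 4.4263 = 0.70 °C.

0.70 °C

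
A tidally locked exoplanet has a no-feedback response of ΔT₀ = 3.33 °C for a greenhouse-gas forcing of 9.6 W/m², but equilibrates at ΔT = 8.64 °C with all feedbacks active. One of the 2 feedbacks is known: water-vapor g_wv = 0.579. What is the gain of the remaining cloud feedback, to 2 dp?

Amplification A = ΔT/ΔT₀ = 8.64/3.33 = 2.595.
Total gain g = 1 − 1/A = 1 − 1/2.595 = 0.6146.
The known gain is 0.579.
g_cld = 0.6146 − 0.579 = 0.04.

0.04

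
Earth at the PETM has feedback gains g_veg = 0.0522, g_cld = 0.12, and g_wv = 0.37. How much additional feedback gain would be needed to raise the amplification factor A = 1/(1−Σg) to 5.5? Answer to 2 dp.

0.28

Current total gain = 0.5422.
Target gain for A = 5.5: g* = 1 − 1/5.5 = 0.8182.
Additional gain needed = 0.8182 − 0.5422 = 0.28.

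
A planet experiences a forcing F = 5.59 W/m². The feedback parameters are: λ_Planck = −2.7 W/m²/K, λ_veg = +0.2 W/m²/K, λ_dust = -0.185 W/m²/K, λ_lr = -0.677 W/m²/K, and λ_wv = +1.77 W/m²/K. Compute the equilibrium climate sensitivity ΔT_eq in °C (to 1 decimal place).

3.5 °C

Net feedback parameter λ = (−2.7) + (+0.2) + (-0.185) + (-0.677) + (+1.77) = -1.592 W/m²/K.
ΔT = −F/λ = −5.59/(-1.592) = 3.5 °C.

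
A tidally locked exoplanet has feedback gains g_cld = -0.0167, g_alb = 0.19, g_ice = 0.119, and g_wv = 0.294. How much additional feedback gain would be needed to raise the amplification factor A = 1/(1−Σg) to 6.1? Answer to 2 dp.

Current total gain = 0.5863.
Target gain for A = 6.1: g* = 1 − 1/6.1 = 0.8361.
Additional gain needed = 0.8361 − 0.5863 = 0.25.

0.25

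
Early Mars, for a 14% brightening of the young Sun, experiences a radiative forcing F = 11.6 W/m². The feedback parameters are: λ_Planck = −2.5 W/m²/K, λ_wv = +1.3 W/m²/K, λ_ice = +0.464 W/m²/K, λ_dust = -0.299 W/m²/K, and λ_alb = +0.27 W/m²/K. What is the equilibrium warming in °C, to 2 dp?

15.16 °C

Net feedback parameter λ = (−2.5) + (+1.3) + (+0.464) + (-0.299) + (+0.27) = -0.765 W/m²/K.
ΔT = −F/λ = −11.6/(-0.765) = 15.16 °C.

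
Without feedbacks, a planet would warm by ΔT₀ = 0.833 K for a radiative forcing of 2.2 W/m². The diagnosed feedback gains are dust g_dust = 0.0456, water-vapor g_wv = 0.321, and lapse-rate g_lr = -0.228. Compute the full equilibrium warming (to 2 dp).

Total gain g = 0.0456 + 0.321 − 0.228 = 0.1386.
Amplification A = 1/(1 − 0.1386) = 1.161.
ΔT = 0.833 × 1.161 = 0.97 K.

0.97 K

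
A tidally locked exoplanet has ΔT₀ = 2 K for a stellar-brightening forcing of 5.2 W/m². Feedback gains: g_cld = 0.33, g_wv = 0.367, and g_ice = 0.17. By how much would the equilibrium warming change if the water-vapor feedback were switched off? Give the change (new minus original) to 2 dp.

Original: g = 0.867, ΔT = 2/(1−0.867) = 15.0376 K.
Without water-vapor: g' = 0.5, ΔT' = 2/(1−0.5) = 4.0000 K.
Change = 4.0000 − 15.0376 = -11.04 K.

-11.04 K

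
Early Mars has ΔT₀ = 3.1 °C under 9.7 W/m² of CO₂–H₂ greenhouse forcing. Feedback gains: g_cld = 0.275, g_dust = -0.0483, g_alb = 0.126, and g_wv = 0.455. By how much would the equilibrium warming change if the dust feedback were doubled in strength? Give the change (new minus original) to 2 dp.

-3.24 °C

Original: g = 0.8077, ΔT = 3.1/(1−0.8077) = 16.1206 °C.
With doubled dust: g' = 0.7594, ΔT' = 3.1/(1−0.7594) = 12.8845 °C.
Change = 12.8845 − 16.1206 = -3.24 °C.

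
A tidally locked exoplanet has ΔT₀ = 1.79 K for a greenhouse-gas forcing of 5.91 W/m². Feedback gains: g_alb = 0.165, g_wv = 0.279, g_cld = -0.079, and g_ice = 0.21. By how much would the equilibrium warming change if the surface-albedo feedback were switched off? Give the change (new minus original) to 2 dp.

Original: g = 0.575, ΔT = 1.79/(1−0.575) = 4.2118 K.
Without surface-albedo: g' = 0.41, ΔT' = 1.79/(1−0.41) = 3.0339 K.
Change = 3.0339 − 4.2118 = -1.18 K.

-1.18 K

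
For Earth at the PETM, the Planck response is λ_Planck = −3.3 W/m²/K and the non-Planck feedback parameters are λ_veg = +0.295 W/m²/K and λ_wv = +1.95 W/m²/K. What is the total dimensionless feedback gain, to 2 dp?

Convert to gains: g_veg = 0.295/3.3 = 0.08939; g_wv = 1.95/3.3 = 0.5909.
Total gain g = 0.68029.

0.68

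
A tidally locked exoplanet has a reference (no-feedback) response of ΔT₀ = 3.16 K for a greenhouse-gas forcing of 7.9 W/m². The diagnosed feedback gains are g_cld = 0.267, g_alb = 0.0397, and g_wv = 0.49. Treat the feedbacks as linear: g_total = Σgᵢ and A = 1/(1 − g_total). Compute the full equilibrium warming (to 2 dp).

Total gain g = 0.267 + 0.0397 + 0.49 = 0.7967.
Amplification A = 1/(1 − 0.7967) = 4.919.
ΔT = 3.16 × 4.919 = 15.54 K.

15.54 K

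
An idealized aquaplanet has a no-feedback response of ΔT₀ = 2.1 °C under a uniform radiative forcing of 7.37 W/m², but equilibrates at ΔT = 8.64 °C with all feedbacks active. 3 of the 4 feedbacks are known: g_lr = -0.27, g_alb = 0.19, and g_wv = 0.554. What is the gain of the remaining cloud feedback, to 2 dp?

0.28

Amplification A = ΔT/ΔT₀ = 8.64/2.1 = 4.114.
Total gain g = 1 − 1/A = 1 − 1/4.114 = 0.7569.
Known gains sum to -0.27 + 0.19 + 0.554 = 0.474.
g_cld = 0.7569 − 0.474 = 0.28.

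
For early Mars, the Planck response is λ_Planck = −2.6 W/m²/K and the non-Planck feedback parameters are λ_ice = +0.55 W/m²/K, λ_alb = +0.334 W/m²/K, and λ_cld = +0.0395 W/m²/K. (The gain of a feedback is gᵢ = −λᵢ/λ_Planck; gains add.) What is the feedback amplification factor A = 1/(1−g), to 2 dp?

Convert to gains: g_ice = 0.55/2.6 = 0.2115; g_alb = 0.334/2.6 = 0.1285; g_cld = 0.0395/2.6 = 0.01519.
Total gain g = 0.35519.
A = 1/(1 − 0.35519) = 1.55.

1.55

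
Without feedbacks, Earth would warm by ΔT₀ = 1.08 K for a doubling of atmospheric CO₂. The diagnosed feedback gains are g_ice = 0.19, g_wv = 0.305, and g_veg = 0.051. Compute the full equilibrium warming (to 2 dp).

2.38 K

Total gain g = 0.19 + 0.305 + 0.051 = 0.546.
Amplification A = 1/(1 − 0.546) = 2.203.
ΔT = 1.08 × 2.203 = 2.38 K.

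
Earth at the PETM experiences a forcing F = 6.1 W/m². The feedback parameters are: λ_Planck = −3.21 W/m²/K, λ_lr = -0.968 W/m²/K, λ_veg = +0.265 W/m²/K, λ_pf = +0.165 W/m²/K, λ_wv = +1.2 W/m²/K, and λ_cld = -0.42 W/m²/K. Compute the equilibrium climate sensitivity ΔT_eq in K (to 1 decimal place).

Net feedback parameter λ = (−3.21) + (-0.968) + (+0.265) + (+0.165) + (+1.2) + (-0.42) = -2.968 W/m²/K.
ΔT = −F/λ = −6.1/(-2.968) = 2.1 K.

2.1 K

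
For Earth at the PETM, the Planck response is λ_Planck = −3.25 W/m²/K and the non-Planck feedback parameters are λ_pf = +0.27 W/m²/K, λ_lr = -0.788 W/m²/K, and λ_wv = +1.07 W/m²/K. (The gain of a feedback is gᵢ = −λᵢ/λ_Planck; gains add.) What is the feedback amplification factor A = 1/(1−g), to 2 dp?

Convert to gains: g_pf = 0.27/3.25 = 0.08308; g_lr = -0.788/3.25 = -0.2425; g_wv = 1.07/3.25 = 0.3292.
Total gain g = 0.16978.
A = 1/(1 − 0.16978) = 1.20.

1.20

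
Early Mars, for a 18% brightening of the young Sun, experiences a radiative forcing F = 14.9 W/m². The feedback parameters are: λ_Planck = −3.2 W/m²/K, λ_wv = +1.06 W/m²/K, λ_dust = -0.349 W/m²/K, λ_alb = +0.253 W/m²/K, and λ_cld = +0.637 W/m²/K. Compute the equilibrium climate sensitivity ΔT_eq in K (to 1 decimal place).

Net feedback parameter λ = (−3.2) + (+1.06) + (-0.349) + (+0.253) + (+0.637) = -1.599 W/m²/K.
ΔT = −F/λ = −14.9/(-1.599) = 9.3 K.

9.3 K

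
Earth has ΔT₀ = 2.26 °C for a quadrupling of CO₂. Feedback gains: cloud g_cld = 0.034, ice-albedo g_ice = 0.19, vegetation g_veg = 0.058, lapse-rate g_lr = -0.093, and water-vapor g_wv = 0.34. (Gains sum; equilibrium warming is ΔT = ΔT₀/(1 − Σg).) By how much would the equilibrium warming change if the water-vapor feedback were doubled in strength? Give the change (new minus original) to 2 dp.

Original: g = 0.529, ΔT = 2.26/(1−0.529) = 4.7983 °C.
With doubled water-vapor: g' = 0.869, ΔT' = 2.26/(1−0.869) = 17.2519 °C.
Change = 17.2519 − 4.7983 = 12.45 °C.

12.45 °C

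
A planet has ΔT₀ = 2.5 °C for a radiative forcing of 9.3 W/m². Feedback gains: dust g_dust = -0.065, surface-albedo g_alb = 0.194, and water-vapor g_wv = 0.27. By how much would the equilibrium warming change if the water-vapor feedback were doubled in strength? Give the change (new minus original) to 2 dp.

Original: g = 0.399, ΔT = 2.5/(1−0.399) = 4.1597 °C.
With doubled water-vapor: g' = 0.669, ΔT' = 2.5/(1−0.669) = 7.5529 °C.
Change = 7.5529 − 4.1597 = 3.39 °C.

3.39 °C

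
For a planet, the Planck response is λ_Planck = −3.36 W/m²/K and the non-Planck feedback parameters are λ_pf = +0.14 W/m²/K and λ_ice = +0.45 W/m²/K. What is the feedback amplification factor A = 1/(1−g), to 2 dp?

1.21

Convert to gains: g_pf = 0.14/3.36 = 0.04167; g_ice = 0.45/3.36 = 0.1339.
Total gain g = 0.17557.
A = 1/(1 − 0.17557) = 1.21.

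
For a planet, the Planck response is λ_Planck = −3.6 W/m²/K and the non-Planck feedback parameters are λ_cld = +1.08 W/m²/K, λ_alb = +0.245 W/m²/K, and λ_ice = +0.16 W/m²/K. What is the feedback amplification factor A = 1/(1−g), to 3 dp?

1.702

Convert to gains: g_cld = 1.08/3.6 = 0.3; g_alb = 0.245/3.6 = 0.06806; g_ice = 0.16/3.6 = 0.04444.
Total gain g = 0.4125.
A = 1/(1 − 0.4125) = 1.702.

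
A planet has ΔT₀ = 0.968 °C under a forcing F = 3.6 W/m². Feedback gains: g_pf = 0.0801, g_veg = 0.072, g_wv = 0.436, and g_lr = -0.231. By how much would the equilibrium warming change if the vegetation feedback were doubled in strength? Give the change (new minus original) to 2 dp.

0.19 °C

Original: g = 0.3571, ΔT = 0.968/(1−0.3571) = 1.5057 °C.
With doubled vegetation: g' = 0.4291, ΔT' = 0.968/(1−0.4291) = 1.6956 °C.
Change = 1.6956 − 1.5057 = 0.19 °C.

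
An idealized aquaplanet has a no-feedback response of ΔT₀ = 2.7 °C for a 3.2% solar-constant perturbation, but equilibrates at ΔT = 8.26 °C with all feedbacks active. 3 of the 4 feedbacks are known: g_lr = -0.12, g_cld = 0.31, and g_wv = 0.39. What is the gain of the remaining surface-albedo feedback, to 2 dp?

0.09

Amplification A = ΔT/ΔT₀ = 8.26/2.7 = 3.059.
Total gain g = 1 − 1/A = 1 − 1/3.059 = 0.6731.
Known gains sum to -0.12 + 0.31 + 0.39 = 0.58.
g_alb = 0.6731 − 0.58 = 0.09.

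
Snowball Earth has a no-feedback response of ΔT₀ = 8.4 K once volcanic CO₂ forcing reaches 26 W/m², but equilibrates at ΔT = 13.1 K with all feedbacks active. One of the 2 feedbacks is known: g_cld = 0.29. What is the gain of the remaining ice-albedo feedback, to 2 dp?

Amplification A = ΔT/ΔT₀ = 13.1/8.4 = 1.56.
Total gain g = 1 − 1/A = 1 − 1/1.56 = 0.359.
The known gain is 0.29.
g_ice = 0.359 − 0.29 = 0.07.

0.07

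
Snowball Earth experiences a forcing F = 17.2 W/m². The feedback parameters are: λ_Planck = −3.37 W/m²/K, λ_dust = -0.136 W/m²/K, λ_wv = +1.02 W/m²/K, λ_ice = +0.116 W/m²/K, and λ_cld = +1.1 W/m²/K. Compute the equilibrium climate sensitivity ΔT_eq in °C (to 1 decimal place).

13.5 °C

Net feedback parameter λ = (−3.37) + (-0.136) + (+1.02) + (+0.116) + (+1.1) = -1.27 W/m²/K.
ΔT = −F/λ = −17.2/(-1.27) = 13.5 °C.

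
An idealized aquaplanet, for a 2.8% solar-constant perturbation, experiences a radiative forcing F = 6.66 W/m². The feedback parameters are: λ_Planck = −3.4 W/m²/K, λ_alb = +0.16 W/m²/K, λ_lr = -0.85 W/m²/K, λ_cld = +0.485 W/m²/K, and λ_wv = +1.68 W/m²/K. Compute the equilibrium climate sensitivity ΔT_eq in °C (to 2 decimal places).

3.46 °C

Net feedback parameter λ = (−3.4) + (+0.16) + (-0.85) + (+0.485) + (+1.68) = -1.925 W/m²/K.
ΔT = −F/λ = −6.66/(-1.925) = 3.46 °C.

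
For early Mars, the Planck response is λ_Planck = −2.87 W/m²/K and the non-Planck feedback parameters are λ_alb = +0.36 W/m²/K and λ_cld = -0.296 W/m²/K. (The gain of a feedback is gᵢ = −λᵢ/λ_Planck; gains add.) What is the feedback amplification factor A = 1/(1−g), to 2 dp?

1.02

Convert to gains: g_alb = 0.36/2.87 = 0.1254; g_cld = -0.296/2.87 = -0.1031.
Total gain g = 0.0223.
A = 1/(1 − 0.0223) = 1.02.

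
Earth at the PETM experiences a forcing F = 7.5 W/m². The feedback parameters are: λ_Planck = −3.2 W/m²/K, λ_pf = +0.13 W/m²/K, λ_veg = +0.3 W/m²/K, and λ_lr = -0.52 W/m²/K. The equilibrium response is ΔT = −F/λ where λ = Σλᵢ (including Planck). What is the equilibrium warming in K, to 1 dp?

2.3 K

Net feedback parameter λ = (−3.2) + (+0.13) + (+0.3) + (-0.52) = -3.29 W/m²/K.
ΔT = −F/λ = −7.5/(-3.29) = 2.3 K.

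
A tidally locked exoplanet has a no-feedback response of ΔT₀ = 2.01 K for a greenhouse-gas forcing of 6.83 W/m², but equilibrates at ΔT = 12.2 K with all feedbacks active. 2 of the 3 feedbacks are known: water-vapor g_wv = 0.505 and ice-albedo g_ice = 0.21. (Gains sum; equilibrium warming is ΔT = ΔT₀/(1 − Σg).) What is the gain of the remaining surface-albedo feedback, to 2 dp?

0.12

Amplification A = ΔT/ΔT₀ = 12.2/2.01 = 6.07.
Total gain g = 1 − 1/A = 1 − 1/6.07 = 0.8353.
Known gains sum to 0.505 + 0.21 = 0.715.
g_alb = 0.8353 − 0.715 = 0.12.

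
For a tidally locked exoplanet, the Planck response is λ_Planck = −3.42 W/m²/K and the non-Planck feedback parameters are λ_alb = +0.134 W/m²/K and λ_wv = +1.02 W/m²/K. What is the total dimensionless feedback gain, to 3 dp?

0.337

Convert to gains: g_alb = 0.134/3.42 = 0.03918; g_wv = 1.02/3.42 = 0.2982.
Total gain g = 0.33738.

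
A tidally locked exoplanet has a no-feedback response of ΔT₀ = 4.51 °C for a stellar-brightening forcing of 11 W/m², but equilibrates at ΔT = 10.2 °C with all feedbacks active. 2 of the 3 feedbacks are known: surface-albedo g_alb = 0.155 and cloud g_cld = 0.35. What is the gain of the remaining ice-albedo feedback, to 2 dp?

Amplification A = ΔT/ΔT₀ = 10.2/4.51 = 2.262.
Total gain g = 1 − 1/A = 1 − 1/2.262 = 0.5579.
Known gains sum to 0.155 + 0.35 = 0.505.
g_ice = 0.5579 − 0.505 = 0.05.

0.05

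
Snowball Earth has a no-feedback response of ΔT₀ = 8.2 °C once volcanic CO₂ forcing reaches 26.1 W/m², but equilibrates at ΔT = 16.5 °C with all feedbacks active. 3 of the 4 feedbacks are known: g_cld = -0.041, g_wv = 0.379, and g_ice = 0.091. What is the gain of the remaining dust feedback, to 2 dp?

0.07

Amplification A = ΔT/ΔT₀ = 16.5/8.2 = 2.012.
Total gain g = 1 − 1/A = 1 − 1/2.012 = 0.503.
Known gains sum to -0.041 + 0.379 + 0.091 = 0.429.
g_dust = 0.503 − 0.429 = 0.07.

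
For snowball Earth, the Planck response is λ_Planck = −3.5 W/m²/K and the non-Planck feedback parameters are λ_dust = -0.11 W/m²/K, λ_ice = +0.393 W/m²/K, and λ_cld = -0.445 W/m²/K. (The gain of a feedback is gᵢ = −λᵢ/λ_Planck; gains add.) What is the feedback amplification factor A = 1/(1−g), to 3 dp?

0.956

Convert to gains: g_dust = -0.11/3.5 = -0.03143; g_ice = 0.393/3.5 = 0.1123; g_cld = -0.445/3.5 = -0.1271.
Total gain g = -0.04623.
A = 1/(1 + 0.04623) = 0.956.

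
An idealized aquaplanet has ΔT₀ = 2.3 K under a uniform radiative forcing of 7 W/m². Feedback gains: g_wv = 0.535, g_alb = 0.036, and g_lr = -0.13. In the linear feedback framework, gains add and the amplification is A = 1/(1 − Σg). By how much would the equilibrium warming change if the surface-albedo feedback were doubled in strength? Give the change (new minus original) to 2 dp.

Original: g = 0.441, ΔT = 2.3/(1−0.441) = 4.1145 K.
With doubled surface-albedo: g' = 0.477, ΔT' = 2.3/(1−0.477) = 4.3977 K.
Change = 4.3977 − 4.1145 = 0.28 K.

0.28 K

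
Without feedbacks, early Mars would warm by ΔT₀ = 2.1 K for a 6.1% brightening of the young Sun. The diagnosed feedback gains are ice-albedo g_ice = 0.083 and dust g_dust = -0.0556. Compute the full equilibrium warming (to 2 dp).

2.16 K

Total gain g = 0.083 − 0.0556 = 0.0274.
Amplification A = 1/(1 − 0.0274) = 1.028.
ΔT = 2.1 × 1.028 = 2.16 K.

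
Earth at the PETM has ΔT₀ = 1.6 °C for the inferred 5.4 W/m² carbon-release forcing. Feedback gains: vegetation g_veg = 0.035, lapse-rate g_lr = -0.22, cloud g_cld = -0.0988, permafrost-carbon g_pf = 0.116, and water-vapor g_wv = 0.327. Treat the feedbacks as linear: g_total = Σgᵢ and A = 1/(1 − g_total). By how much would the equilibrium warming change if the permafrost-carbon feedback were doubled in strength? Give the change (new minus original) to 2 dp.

Original: g = 0.1592, ΔT = 1.6/(1−0.1592) = 1.9029 °C.
With doubled permafrost-carbon: g' = 0.2752, ΔT' = 1.6/(1−0.2752) = 2.2075 °C.
Change = 2.2075 − 1.9029 = 0.30 °C.

0.30 °C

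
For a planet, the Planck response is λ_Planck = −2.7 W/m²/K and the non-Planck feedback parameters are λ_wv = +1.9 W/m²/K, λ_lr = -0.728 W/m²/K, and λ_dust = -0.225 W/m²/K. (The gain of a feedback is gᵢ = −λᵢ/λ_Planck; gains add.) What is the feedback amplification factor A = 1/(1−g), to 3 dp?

1.540

Convert to gains: g_wv = 1.9/2.7 = 0.7037; g_lr = -0.728/2.7 = -0.2696; g_dust = -0.225/2.7 = -0.08333.
Total gain g = 0.35077.
A = 1/(1 − 0.35077) = 1.540.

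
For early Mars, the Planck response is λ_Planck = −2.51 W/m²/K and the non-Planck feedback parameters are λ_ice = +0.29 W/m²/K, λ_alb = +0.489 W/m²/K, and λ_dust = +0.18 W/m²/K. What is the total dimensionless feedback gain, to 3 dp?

Convert to gains: g_ice = 0.29/2.51 = 0.1155; g_alb = 0.489/2.51 = 0.1948; g_dust = 0.18/2.51 = 0.07171.
Total gain g = 0.38201.

0.382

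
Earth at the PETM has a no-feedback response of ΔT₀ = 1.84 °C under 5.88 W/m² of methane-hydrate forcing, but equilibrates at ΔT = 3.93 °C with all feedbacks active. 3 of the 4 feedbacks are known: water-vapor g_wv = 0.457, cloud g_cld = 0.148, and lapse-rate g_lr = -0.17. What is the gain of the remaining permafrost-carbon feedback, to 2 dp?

Amplification A = ΔT/ΔT₀ = 3.93/1.84 = 2.136.
Total gain g = 1 − 1/A = 1 − 1/2.136 = 0.5318.
Known gains sum to 0.457 + 0.148 − 0.17 = 0.435.
g_pf = 0.5318 − 0.435 = 0.10.

0.10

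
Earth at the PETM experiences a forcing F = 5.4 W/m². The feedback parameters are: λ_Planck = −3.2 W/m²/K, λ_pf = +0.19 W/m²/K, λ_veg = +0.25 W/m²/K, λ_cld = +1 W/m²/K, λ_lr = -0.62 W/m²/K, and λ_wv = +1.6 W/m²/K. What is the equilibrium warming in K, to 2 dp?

Net feedback parameter λ = (−3.2) + (+0.19) + (+0.25) + (+1) + (-0.62) + (+1.6) = -0.78 W/m²/K.
ΔT = −F/λ = −5.4/(-0.78) = 6.92 K.

6.92 K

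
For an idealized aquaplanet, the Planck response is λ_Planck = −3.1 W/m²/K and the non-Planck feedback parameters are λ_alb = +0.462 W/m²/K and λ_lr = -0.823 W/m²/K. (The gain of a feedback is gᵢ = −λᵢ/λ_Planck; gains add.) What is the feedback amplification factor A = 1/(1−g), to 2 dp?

0.90

Convert to gains: g_alb = 0.462/3.1 = 0.149; g_lr = -0.823/3.1 = -0.2655.
Total gain g = -0.1165.
A = 1/(1 + 0.1165) = 0.90.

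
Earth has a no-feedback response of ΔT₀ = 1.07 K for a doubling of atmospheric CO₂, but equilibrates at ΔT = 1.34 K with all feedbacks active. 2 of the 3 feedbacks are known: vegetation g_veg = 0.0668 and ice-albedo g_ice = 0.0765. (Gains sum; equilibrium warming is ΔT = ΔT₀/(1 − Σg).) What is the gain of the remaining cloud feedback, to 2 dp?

Amplification A = ΔT/ΔT₀ = 1.34/1.07 = 1.252.
Total gain g = 1 − 1/A = 1 − 1/1.252 = 0.2013.
Known gains sum to 0.0668 + 0.0765 = 0.1433.
g_cld = 0.2013 − 0.1433 = 0.06.

0.06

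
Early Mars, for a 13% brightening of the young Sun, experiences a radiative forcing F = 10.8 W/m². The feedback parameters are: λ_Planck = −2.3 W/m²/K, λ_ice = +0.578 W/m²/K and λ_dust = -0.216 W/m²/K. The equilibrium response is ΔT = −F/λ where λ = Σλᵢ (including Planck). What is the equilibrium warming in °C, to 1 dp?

Net feedback parameter λ = (−2.3) + (+0.578) + (-0.216) = -1.938 W/m²/K.
ΔT = −F/λ = −10.8/(-1.938) = 5.6 °C.

5.6 °C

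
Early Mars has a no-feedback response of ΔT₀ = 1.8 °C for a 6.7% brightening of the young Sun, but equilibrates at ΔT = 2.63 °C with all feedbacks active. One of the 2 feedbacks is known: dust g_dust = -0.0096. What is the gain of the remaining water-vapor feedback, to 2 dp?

Amplification A = ΔT/ΔT₀ = 2.63/1.8 = 1.461.
Total gain g = 1 − 1/A = 1 − 1/1.461 = 0.3155.
The known gain is -0.0096.
g_wv = 0.3155 + 0.0096 = 0.33.

0.33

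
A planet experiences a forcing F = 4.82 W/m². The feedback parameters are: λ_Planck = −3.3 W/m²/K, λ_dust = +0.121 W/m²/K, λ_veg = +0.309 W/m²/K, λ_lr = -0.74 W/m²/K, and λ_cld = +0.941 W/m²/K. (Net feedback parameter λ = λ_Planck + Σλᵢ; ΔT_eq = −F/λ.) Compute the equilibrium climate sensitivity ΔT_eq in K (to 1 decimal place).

1.8 K

Net feedback parameter λ = (−3.3) + (+0.121) + (+0.309) + (-0.74) + (+0.941) = -2.669 W/m²/K.
ΔT = −F/λ = −4.82/(-2.669) = 1.8 K.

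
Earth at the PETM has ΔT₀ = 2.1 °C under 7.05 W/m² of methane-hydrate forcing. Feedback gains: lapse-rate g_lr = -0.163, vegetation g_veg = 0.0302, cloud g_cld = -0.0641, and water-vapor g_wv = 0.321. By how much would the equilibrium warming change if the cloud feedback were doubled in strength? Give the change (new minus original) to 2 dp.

Original: g = 0.1241, ΔT = 2.1/(1−0.1241) = 2.3975 °C.
With doubled cloud: g' = 0.06, ΔT' = 2.1/(1−0.06) = 2.2340 °C.
Change = 2.2340 − 2.3975 = -0.16 °C.

-0.16 °C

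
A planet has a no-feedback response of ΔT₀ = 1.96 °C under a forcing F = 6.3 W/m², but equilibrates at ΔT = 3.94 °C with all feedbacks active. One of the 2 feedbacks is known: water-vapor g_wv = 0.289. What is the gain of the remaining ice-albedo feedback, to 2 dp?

Amplification A = ΔT/ΔT₀ = 3.94/1.96 = 2.01.
Total gain g = 1 − 1/A = 1 − 1/2.01 = 0.5025.
The known gain is 0.289.
g_ice = 0.5025 − 0.289 = 0.21.

0.21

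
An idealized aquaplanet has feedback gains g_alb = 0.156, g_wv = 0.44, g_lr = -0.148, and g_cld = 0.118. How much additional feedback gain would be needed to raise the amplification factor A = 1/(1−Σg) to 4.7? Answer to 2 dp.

Current total gain = 0.566.
Target gain for A = 4.7: g* = 1 − 1/4.7 = 0.7872.
Additional gain needed = 0.7872 − 0.566 = 0.22.

0.22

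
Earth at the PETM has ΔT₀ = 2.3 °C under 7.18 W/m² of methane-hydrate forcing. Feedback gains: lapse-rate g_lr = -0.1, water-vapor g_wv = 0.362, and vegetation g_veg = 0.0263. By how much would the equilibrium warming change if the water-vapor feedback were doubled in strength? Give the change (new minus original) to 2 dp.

Original: g = 0.2883, ΔT = 2.3/(1−0.2883) = 3.2317 °C.
With doubled water-vapor: g' = 0.6503, ΔT' = 2.3/(1−0.6503) = 6.5771 °C.
Change = 6.5771 − 3.2317 = 3.35 °C.

3.35 °C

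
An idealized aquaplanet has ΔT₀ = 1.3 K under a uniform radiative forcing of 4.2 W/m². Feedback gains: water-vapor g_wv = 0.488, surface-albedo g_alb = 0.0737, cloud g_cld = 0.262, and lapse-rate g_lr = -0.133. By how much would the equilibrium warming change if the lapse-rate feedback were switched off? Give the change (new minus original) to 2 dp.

3.17 K

Original: g = 0.6907, ΔT = 1.3/(1−0.6907) = 4.2030 K.
Without lapse-rate: g' = 0.8237, ΔT' = 1.3/(1−0.8237) = 7.3738 K.
Change = 7.3738 − 4.2030 = 3.17 K.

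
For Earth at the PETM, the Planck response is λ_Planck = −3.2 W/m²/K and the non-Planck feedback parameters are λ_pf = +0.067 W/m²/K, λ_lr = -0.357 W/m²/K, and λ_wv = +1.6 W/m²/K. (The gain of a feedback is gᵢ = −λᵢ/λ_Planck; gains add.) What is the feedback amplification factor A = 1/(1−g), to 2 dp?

1.69

Convert to gains: g_pf = 0.067/3.2 = 0.02094; g_lr = -0.357/3.2 = -0.1116; g_wv = 1.6/3.2 = 0.5.
Total gain g = 0.40934.
A = 1/(1 − 0.40934) = 1.69.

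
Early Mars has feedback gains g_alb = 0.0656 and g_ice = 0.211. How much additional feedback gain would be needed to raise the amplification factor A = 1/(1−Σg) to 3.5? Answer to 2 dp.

0.44

Current total gain = 0.2766.
Target gain for A = 3.5: g* = 1 − 1/3.5 = 0.7143.
Additional gain needed = 0.7143 − 0.2766 = 0.44.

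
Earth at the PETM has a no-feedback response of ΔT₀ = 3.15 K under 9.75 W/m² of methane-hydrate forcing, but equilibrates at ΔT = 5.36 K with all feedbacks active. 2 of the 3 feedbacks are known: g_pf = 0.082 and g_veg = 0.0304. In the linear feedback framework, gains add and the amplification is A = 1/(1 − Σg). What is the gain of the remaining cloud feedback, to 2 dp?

Amplification A = ΔT/ΔT₀ = 5.36/3.15 = 1.702.
Total gain g = 1 − 1/A = 1 − 1/1.702 = 0.4125.
Known gains sum to 0.082 + 0.0304 = 0.1124.
g_cld = 0.4125 − 0.1124 = 0.30.

0.30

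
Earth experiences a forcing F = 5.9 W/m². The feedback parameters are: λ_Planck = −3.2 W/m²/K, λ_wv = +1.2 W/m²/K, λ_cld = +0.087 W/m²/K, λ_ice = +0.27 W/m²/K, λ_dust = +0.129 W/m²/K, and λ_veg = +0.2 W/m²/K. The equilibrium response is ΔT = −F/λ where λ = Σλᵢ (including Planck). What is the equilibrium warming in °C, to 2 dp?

Net feedback parameter λ = (−3.2) + (+1.2) + (+0.087) + (+0.27) + (+0.129) + (+0.2) = -1.314 W/m²/K.
ΔT = −F/λ = −5.9/(-1.314) = 4.49 °C.

4.49 °C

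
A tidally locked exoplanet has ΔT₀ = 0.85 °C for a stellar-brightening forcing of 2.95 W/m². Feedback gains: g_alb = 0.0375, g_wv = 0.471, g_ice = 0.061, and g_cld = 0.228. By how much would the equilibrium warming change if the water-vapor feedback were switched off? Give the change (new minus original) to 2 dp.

Original: g = 0.7975, ΔT = 0.85/(1−0.7975) = 4.1975 °C.
Without water-vapor: g' = 0.3265, ΔT' = 0.85/(1−0.3265) = 1.2621 °C.
Change = 1.2621 − 4.1975 = -2.94 °C.

-2.94 °C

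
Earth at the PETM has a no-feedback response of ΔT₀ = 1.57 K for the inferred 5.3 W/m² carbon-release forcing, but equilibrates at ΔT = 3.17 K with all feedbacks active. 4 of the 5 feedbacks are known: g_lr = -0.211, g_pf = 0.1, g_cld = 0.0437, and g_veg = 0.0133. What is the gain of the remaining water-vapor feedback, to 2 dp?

0.56

Amplification A = ΔT/ΔT₀ = 3.17/1.57 = 2.019.
Total gain g = 1 − 1/A = 1 − 1/2.019 = 0.5047.
Known gains sum to -0.211 + 0.1 + 0.0437 + 0.0133 = -0.054.
g_wv = 0.5047 + 0.054 = 0.56.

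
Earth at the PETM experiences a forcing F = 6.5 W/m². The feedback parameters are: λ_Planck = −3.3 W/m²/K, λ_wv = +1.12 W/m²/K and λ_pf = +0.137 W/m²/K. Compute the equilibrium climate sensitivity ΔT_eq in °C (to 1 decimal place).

Net feedback parameter λ = (−3.3) + (+1.12) + (+0.137) = -2.043 W/m²/K.
ΔT = −F/λ = −6.5/(-2.043) = 3.2 °C.

3.2 °C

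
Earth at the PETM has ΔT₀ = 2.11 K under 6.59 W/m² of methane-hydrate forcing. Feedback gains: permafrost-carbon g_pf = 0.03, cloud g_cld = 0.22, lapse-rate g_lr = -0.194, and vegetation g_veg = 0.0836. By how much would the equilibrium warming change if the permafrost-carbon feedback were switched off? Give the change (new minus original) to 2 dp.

Original: g = 0.1396, ΔT = 2.11/(1−0.1396) = 2.4523 K.
Without permafrost-carbon: g' = 0.1096, ΔT' = 2.11/(1−0.1096) = 2.3697 K.
Change = 2.3697 − 2.4523 = -0.08 K.

-0.08 K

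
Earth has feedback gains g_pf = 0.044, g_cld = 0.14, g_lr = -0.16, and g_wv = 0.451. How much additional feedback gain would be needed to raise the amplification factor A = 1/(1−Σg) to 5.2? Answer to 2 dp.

Current total gain = 0.475.
Target gain for A = 5.2: g* = 1 − 1/5.2 = 0.8077.
Additional gain needed = 0.8077 − 0.475 = 0.33.

0.33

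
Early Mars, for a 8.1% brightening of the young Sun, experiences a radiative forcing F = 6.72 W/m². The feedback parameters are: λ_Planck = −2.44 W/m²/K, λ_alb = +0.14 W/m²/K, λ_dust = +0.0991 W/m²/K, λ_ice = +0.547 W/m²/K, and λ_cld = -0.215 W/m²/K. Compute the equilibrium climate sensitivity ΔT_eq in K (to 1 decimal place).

3.6 K

Net feedback parameter λ = (−2.44) + (+0.14) + (+0.0991) + (+0.547) + (-0.215) = -1.8689 W/m²/K.
ΔT = −F/λ = −6.72/(-1.8689) = 3.6 K.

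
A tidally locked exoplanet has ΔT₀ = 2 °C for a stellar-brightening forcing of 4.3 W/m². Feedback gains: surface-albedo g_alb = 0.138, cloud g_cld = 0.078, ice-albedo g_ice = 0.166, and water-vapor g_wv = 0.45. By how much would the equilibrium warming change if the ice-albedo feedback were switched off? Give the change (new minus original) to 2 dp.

Original: g = 0.832, ΔT = 2/(1−0.832) = 11.9048 °C.
Without ice-albedo: g' = 0.666, ΔT' = 2/(1−0.666) = 5.9880 °C.
Change = 5.9880 − 11.9048 = -5.92 °C.

-5.92 °C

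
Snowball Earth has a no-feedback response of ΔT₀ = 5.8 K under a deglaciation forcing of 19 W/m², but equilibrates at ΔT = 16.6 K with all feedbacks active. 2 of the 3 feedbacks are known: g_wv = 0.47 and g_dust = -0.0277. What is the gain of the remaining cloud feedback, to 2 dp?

0.21

Amplification A = ΔT/ΔT₀ = 16.6/5.8 = 2.862.
Total gain g = 1 − 1/A = 1 − 1/2.862 = 0.6506.
Known gains sum to 0.47 − 0.0277 = 0.4423.
g_cld = 0.6506 − 0.4423 = 0.21.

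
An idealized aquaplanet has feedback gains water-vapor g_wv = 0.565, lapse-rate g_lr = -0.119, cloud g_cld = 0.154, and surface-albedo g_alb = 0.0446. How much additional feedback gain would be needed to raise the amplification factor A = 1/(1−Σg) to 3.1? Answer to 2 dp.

0.03

Current total gain = 0.6446.
Target gain for A = 3.1: g* = 1 − 1/3.1 = 0.6774.
Additional gain needed = 0.6774 − 0.6446 = 0.03.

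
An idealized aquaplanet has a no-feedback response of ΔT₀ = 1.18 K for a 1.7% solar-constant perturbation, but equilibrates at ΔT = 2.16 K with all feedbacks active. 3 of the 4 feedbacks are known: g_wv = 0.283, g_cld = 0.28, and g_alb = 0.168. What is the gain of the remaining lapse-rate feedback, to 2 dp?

Amplification A = ΔT/ΔT₀ = 2.16/1.18 = 1.831.
Total gain g = 1 − 1/A = 1 − 1/1.831 = 0.4539.
Known gains sum to 0.283 + 0.28 + 0.168 = 0.731.
g_lr = 0.4539 − 0.731 = -0.28.

-0.28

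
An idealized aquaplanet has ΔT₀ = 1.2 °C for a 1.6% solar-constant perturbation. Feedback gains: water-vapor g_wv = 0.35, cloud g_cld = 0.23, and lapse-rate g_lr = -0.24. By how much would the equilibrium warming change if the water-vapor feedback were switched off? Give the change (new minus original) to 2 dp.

-0.63 °C

Original: g = 0.34, ΔT = 1.2/(1−0.34) = 1.8182 °C.
Without water-vapor: g' = -0.01, ΔT' = 1.2/(1+0.01) = 1.1881 °C.
Change = 1.1881 − 1.8182 = -0.63 °C.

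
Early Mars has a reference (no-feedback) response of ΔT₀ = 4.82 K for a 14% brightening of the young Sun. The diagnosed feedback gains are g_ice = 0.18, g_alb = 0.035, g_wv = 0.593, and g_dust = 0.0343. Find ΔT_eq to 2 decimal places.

30.56 K

Total gain g = 0.18 + 0.035 + 0.593 + 0.0343 = 0.8423.
Amplification A = 1/(1 − 0.8423) = 6.341.
ΔT = 4.82 × 6.341 = 30.56 K.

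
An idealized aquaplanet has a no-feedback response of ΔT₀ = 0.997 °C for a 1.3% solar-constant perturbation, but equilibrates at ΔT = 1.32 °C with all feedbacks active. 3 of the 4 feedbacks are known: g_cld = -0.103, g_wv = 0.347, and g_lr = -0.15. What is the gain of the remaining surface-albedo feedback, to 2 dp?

0.15

Amplification A = ΔT/ΔT₀ = 1.32/0.997 = 1.324.
Total gain g = 1 − 1/A = 1 − 1/1.324 = 0.2447.
Known gains sum to -0.103 + 0.347 − 0.15 = 0.094.
g_alb = 0.2447 − 0.094 = 0.15.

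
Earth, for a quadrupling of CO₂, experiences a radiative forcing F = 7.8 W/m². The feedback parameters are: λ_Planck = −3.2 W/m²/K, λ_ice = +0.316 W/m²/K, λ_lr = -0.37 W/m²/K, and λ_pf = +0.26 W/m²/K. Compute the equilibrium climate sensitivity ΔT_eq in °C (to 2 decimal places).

Net feedback parameter λ = (−3.2) + (+0.316) + (-0.37) + (+0.26) = -2.994 W/m²/K.
ΔT = −F/λ = −7.8/(-2.994) = 2.61 °C.

2.61 °C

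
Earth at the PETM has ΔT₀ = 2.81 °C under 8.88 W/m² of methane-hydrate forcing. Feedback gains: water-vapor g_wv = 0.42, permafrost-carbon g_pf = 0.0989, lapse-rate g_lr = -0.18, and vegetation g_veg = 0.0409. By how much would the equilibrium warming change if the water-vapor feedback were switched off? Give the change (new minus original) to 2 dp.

-1.83 °C

Original: g = 0.3798, ΔT = 2.81/(1−0.3798) = 4.5308 °C.
Without water-vapor: g' = -0.0402, ΔT' = 2.81/(1+0.0402) = 2.7014 °C.
Change = 2.7014 − 4.5308 = -1.83 °C.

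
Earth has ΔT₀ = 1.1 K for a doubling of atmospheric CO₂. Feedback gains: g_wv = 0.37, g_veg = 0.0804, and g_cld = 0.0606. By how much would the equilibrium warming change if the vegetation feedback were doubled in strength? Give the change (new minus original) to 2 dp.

0.44 K

Original: g = 0.511, ΔT = 1.1/(1−0.511) = 2.2495 K.
With doubled vegetation: g' = 0.5914, ΔT' = 1.1/(1−0.5914) = 2.6921 K.
Change = 2.6921 − 2.2495 = 0.44 K.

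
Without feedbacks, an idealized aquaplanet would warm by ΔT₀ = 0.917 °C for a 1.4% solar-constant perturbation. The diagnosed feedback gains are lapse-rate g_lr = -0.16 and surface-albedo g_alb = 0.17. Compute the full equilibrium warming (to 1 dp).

Total gain g = -0.16 + 0.17 = 0.01.
Amplification A = 1/(1 − 0.01) = 1.01.
ΔT = 0.917 × 1.01 = 0.9 °C.

0.9 °C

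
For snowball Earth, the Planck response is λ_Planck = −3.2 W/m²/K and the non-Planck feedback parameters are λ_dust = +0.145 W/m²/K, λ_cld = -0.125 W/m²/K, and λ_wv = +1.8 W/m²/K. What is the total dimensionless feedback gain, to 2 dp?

0.57

Convert to gains: g_dust = 0.145/3.2 = 0.04531; g_cld = -0.125/3.2 = -0.03906; g_wv = 1.8/3.2 = 0.5625.
Total gain g = 0.56875.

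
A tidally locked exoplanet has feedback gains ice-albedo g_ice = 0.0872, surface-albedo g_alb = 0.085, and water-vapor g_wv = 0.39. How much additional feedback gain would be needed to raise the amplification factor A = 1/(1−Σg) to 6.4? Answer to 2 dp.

Current total gain = 0.5622.
Target gain for A = 6.4: g* = 1 − 1/6.4 = 0.8438.
Additional gain needed = 0.8438 − 0.5622 = 0.28.

0.28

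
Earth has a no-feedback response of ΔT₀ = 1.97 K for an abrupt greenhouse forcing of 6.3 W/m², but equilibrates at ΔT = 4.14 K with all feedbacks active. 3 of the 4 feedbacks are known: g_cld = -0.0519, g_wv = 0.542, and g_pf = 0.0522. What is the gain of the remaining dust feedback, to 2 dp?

Amplification A = ΔT/ΔT₀ = 4.14/1.97 = 2.102.
Total gain g = 1 − 1/A = 1 − 1/2.102 = 0.5243.
Known gains sum to -0.0519 + 0.542 + 0.0522 = 0.5423.
g_dust = 0.5243 − 0.5423 = -0.02.

-0.02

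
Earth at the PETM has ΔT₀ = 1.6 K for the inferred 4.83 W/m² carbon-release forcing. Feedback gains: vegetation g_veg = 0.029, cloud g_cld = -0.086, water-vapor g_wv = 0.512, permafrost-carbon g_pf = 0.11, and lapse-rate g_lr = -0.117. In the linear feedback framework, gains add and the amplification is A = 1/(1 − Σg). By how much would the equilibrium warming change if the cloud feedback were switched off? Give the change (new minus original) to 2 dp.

0.53 K

Original: g = 0.448, ΔT = 1.6/(1−0.448) = 2.8986 K.
Without cloud: g' = 0.534, ΔT' = 1.6/(1−0.534) = 3.4335 K.
Change = 3.4335 − 2.8986 = 0.53 K.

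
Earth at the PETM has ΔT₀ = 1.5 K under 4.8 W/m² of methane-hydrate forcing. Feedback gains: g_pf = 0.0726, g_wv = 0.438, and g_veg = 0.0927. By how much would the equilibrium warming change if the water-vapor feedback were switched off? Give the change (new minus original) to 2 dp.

Original: g = 0.6033, ΔT = 1.5/(1−0.6033) = 3.7812 K.
Without water-vapor: g' = 0.1653, ΔT' = 1.5/(1−0.1653) = 1.7971 K.
Change = 1.7971 − 3.7812 = -1.98 K.

-1.98 K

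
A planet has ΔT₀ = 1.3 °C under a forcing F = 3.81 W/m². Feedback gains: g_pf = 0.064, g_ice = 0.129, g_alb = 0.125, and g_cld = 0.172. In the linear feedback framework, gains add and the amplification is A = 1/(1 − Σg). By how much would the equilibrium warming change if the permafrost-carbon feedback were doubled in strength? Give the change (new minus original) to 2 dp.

Original: g = 0.49, ΔT = 1.3/(1−0.49) = 2.5490 °C.
With doubled permafrost-carbon: g' = 0.554, ΔT' = 1.3/(1−0.554) = 2.9148 °C.
Change = 2.9148 − 2.5490 = 0.37 °C.

0.37 °C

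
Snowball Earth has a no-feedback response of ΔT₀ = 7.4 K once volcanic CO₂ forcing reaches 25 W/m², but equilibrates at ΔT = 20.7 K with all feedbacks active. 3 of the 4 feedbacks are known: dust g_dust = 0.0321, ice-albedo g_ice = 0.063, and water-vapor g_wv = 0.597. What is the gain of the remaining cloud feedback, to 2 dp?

Amplification A = ΔT/ΔT₀ = 20.7/7.4 = 2.797.
Total gain g = 1 − 1/A = 1 − 1/2.797 = 0.6425.
Known gains sum to 0.0321 + 0.063 + 0.597 = 0.6921.
g_cld = 0.6425 − 0.6921 = -0.05.

-0.05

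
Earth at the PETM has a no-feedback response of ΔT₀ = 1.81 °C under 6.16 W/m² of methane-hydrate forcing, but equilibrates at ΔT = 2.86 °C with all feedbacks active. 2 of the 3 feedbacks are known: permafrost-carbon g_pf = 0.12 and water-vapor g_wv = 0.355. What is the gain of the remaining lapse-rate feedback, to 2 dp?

Amplification A = ΔT/ΔT₀ = 2.86/1.81 = 1.58.
Total gain g = 1 − 1/A = 1 − 1/1.58 = 0.3671.
Known gains sum to 0.12 + 0.355 = 0.475.
g_lr = 0.3671 − 0.475 = -0.11.

-0.11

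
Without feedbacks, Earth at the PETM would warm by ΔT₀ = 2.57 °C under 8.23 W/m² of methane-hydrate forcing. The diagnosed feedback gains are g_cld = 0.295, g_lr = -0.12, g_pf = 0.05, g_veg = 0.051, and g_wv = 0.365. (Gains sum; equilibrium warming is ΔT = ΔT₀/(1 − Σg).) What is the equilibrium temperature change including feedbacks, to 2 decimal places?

Total gain g = 0.295 − 0.12 + 0.05 + 0.051 + 0.365 = 0.641.
Amplification A = 1/(1 − 0.641) = 2.786.
ΔT = 2.57 × 2.786 = 7.16 °C.

7.16 °C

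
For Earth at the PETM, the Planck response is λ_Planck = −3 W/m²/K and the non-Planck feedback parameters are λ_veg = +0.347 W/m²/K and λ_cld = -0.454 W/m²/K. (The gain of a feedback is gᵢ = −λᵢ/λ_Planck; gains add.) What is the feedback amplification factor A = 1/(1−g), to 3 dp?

Convert to gains: g_veg = 0.347/3 = 0.1157; g_cld = -0.454/3 = -0.1513.
Total gain g = -0.0356.
A = 1/(1 + 0.0356) = 0.966.

0.966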